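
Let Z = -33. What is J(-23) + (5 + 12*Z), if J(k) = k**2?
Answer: 138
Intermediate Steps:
J(-23) + (5 + 12*Z) = (-23)**2 + (5 + 12*(-33)) = 529 + (5 - 396) = 529 - 391 = 138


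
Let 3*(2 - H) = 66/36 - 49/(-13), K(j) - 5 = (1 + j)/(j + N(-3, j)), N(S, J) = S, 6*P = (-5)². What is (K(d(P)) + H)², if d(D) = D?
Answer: 245266921/2683044 ≈ 91.414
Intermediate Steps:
P = 25/6 (P = (⅙)*(-5)² = (⅙)*25 = 25/6 ≈ 4.1667)
K(j) = 5 + (1 + j)/(-3 + j) (K(j) = 5 + (1 + j)/(j - 3) = 5 + (1 + j)/(-3 + j))
H = 31/234 (H = 2 - (66/36 - 49/(-13))/3 = 2 - (66*(1/36) - 49*(-1/13))/3 = 2 - (11/6 + 49/13)/3 = 2 - ⅓*437/78 = 2 - 437/234 = 31/234 ≈ 0.13248)
(K(d(P)) + H)² = (2*(-7 + 3*(25/6))/(-3 + 25/6) + 31/234)² = (2*(-7 + 25/2)/(7/6) + 31/234)² = (2*(6/7)*(11/2) + 31/234)² = (66/7 + 31/234)² = (15661/1638)² = 245266921/2683044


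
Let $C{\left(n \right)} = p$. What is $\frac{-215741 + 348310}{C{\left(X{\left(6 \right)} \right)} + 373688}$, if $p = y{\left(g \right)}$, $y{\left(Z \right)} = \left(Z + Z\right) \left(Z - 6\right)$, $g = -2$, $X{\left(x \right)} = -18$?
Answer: $\frac{132569}{373720} \approx 0.35473$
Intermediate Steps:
$y{\left(Z \right)} = 2 Z \left(-6 + Z\right)$
$p = 32$ ($p = 2 \left(-2\right) \left(-6 - 2\right) = 2 \left(-2\right) \left(-8\right) = 32$)
$C{\left(n \right)} = 32$
$\frac{-215741 + 348310}{C{\left(X{\left(6 \right)} \right)} + 373688} = \frac{-215741 + 348310}{32 + 373688} = \frac{132569}{373720}$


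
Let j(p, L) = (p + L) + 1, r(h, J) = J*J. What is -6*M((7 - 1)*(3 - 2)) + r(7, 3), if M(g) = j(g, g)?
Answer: -69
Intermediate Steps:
r(h, J) = J²
j(p, L) = 1 + L + p (j(p, L) = (L + p) + 1 = 1 + L + p)
M(g) = 1 + 2*g (M(g) = 1 + g + g = 1 + 2*g)
-6*M((7 - 1)*(3 - 2)) + r(7, 3) = -6*(1 + 2*((7 - 1)*(3 - 2))) + 3² = -6*(1 + 2*(6*1)) + 9 = -6*(1 + 2*6) + 9 = -6*(1 + 12) + 9 = -6*13 + 9 = -78 + 9 = -69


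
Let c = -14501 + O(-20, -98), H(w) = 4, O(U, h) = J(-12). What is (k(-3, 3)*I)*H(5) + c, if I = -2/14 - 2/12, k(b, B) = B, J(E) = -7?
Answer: -101582/7 ≈ -14512.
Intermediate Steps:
O(U, h) = -7
I = -13/42 (I = -2*1/14 - 2*1/12 = -⅐ - ⅙ = -13/42 ≈ -0.30952)
c = -14508 (c = -14501 - 7 = -14508)
(k(-3, 3)*I)*H(5) + c = (3*(-13/42))*4 - 14508 = -13/14*4 - 14508 = -26/7 - 14508 = -101582/7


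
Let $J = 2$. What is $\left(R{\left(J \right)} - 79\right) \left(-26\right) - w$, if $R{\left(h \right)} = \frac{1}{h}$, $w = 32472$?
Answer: $-30431$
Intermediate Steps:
$\left(R{\left(J \right)} - 79\right) \left(-26\right) - w = \left(\frac{1}{2} - 79\right) \left(-26\right) - 32472 = \left(- \frac{157}{2}\right) \left(-26\right) - 32472 = 2041 - 32472 = -30431$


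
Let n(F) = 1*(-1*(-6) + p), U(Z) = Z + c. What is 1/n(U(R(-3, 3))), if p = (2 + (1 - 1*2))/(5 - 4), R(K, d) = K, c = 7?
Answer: 1/7 ≈ 0.14286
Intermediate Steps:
p = 1 (p = (2 + (1 - 2))/1 = (2 - 1)*1 = 1*1 = 1)
U(Z) = 7 + Z (U(Z) = Z + 7 = 7 + Z)
n(F) = 7 (n(F) = 1*(-1*(-6) + 1) = 1*(6 + 1) = 1*7 = 7)
1/n(U(R(-3, 3))) = 1/7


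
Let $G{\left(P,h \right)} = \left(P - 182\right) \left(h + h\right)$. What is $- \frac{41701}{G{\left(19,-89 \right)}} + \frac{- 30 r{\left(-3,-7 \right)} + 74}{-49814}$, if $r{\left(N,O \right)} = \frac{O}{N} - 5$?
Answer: $- \frac{1040880885}{722651698} \approx -1.4404$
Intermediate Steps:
$r{\left(N,O \right)} = -5 + \frac{O}{N}$ ($r{\left(N,O \right)} = \frac{O}{N} - 5 = -5 + \frac{O}{N}$)
$G{\left(P,h \right)} = 2 h \left(-182 + P\right)$ ($G{\left(P,h \right)} = \left(-182 + P\right) 2 h = 2 h \left(-182 + P\right)$)
$- \frac{41701}{G{\left(19,-89 \right)}} + \frac{- 30 r{\left(-3,-7 \right)} + 74}{-49814} = - \frac{41701}{2 \left(-89\right) \left(-182 + 19\right)} + \frac{- 30 \left(-5 - \frac{7}{-3}\right) + 74}{-49814} = - \frac{41701}{2 \left(-89\right) \left(-163\right)} + \left(- 30 \left(-5 - - \frac{7}{3}\right) + 74\right) \left(- \frac{1}{49814}\right) = - \frac{41701}{29014} + \left(- 30 \left(-5 + \frac{7}{3}\right) + 74\right) \left(- \frac{1}{49814}\right) = \left(-41701\right) \frac{1}{29014} + \left(\left(-30\right) \left(- \frac{8}{3}\right) + 74\right) \left(- \frac{1}{49814}\right) = - \frac{41701}{29014} + \left(80 + 74\right) \left(- \frac{1}{49814}\right) = - \frac{41701}{29014} + 154 \left(- \frac{1}{49814}\right) = - \frac{41701}{29014} - \frac{77}{24907} = - \frac{1040880885}{722651698}$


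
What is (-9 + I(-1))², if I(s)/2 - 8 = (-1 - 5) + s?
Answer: 49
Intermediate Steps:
I(s) = 4 + 2*s (I(s) = 16 + 2*((-1 - 5) + s) = 16 + 2*(-6 + s) = 16 + (-12 + 2*s) = 4 + 2*s)
(-9 + I(-1))² = (-9 + (4 + 2*(-1)))² = (-9 + (4 - 2))² = (-9 + 2)² = (-7)² = 49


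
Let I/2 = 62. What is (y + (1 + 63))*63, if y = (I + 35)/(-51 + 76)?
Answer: 110817/25 ≈ 4432.7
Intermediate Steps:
I = 124 (I = 2*62 = 124)
y = 159/25 (y = (124 + 35)/(-51 + 76) = 159/25 ≈ 6.3600)
(y + (1 + 63))*63 = (159/25 + (1 + 63))*63 = (159/25 + 64)*63 = (1759/25)*63 = 110817/25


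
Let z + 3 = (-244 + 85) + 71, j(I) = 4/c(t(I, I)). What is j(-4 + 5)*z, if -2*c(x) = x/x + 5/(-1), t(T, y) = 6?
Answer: -182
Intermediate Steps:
c(x) = 2 (c(x) = -(x/x + 5/(-1))/2 = -(1 + 5*(-1))/2 = -(1 - 5)/2 = -½*(-4) = 2)
j(I) = 2 (j(I) = 4/2 = 4*(½) = 2)
z = -91 (z = -3 + ((-244 + 85) + 71) = -3 + (-159 + 71) = -3 - 88 = -91)
j(-4 + 5)*z = 2*(-91) = -182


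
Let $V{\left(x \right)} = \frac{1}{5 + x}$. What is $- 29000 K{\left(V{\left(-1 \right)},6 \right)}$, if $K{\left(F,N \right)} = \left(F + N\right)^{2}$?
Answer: $- \frac{2265625}{2} \approx -1.1328 \cdot 10^{6}$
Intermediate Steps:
$- 29000 K{\left(V{\left(-1 \right)},6 \right)} = - 29000 \left(\frac{1}{5 - 1} + 6\right)^{2} = - 29000 \left(\frac{1}{4} + 6\right)^{2} = - 29000 \left(\frac{25}{4}\right)^{2} = \left(-29000\right) \frac{625}{16} = - \frac{2265625}{2}$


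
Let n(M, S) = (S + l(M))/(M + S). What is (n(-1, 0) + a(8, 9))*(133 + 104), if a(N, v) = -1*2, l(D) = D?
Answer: -237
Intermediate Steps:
n(M, S) = 1 (n(M, S) = (S + M)/(M + S) = (M + S)/(M + S) = 1)
a(N, v) = -2
(n(-1, 0) + a(8, 9))*(133 + 104) = (1 - 2)*(133 + 104) = -1*237 = -237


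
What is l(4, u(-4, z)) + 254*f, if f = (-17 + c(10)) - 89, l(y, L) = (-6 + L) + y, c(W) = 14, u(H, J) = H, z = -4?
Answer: -23374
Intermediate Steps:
l(y, L) = -6 + L + y
f = -92 (f = (-17 + 14) - 89 = -3 - 89 = -92)
l(4, u(-4, z)) + 254*f = (-6 - 4 + 4) + 254*(-92) = -6 - 23368 = -23374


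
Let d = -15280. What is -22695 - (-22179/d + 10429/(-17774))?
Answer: -3081947732413/135793360 ≈ -22696.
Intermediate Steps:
-22695 - (-22179/d + 10429/(-17774)) = -22695 - (-22179/(-15280) + 10429/(-17774)) = -22695 - (-22179*(-1/15280) + 10429*(-1/17774)) = -22695 - (22179/15280 - 10429/17774) = -22695 - 1*117427213/135793360 = -22695 - 117427213/135793360 = -3081947732413/135793360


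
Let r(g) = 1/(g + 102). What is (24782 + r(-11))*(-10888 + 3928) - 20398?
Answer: -15697790698/91 ≈ -1.7250e+8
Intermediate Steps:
r(g) = 1/(102 + g)
(24782 + r(-11))*(-10888 + 3928) - 20398 = (24782 + 1/(102 - 11))*(-10888 + 3928) - 20398 = (24782 + 1/91)*(-6960) - 20398 = (2255163/91)*(-6960) - 20398 = -15695934480/91 - 20398 = -15697790698/91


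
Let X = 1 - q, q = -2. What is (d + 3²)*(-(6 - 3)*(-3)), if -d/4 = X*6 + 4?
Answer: -711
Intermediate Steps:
X = 3 (X = 1 - 1*(-2) = 1 + 2 = 3)
d = -88 (d = -4*(3*6 + 4) = -4*(18 + 4) = -4*22 = -88)
(d + 3²)*(-(6 - 3)*(-3)) = (-88 + 3²)*(-(6 - 3)*(-3)) = (-88 + 9)*(-3*(-3)) = -(-79)*(-9) = -79*9 = -711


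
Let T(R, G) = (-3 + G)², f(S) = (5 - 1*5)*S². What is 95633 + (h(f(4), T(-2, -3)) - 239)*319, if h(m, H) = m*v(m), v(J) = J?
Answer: 19392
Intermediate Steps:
f(S) = 0 (f(S) = (5 - 5)*S² = 0*S² = 0)
h(m, H) = m² (h(m, H) = m*m = m²)
95633 + (h(f(4), T(-2, -3)) - 239)*319 = 95633 + (0² - 239)*319 = 95633 + (0 - 239)*319 = 95633 - 239*319 = 95633 - 76241 = 19392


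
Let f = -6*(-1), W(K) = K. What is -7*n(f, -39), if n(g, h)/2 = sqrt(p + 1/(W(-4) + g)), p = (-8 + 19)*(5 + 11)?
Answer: -7*sqrt(706) ≈ -185.99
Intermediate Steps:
f = 6
p = 176 (p = 11*16 = 176)
n(g, h) = 2*sqrt(176 + 1/(-4 + g))
-7*n(f, -39) = -14*sqrt((-703 + 176*6)/(-4 + 6)) = -14*sqrt((-703 + 1056)/2) = -14*sqrt((1/2)*353) = -14*sqrt(353/2) = -14*sqrt(706)/2 = -7*sqrt(706)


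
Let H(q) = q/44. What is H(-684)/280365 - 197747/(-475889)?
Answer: 203257779062/489216271445 ≈ 0.41548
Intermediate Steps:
H(q) = q/44 (H(q) = q*(1/44) = q/44)
H(-684)/280365 - 197747/(-475889) = ((1/44)*(-684))/280365 - 197747/(-475889) = -171/11*1/280365 - 197747*(-1/475889) = -57/1028005 + 197747/475889 = 203257779062/489216271445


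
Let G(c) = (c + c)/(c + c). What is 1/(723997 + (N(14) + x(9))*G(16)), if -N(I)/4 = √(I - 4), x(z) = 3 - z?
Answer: 723991/524162967921 + 4*√10/524162967921 ≈ 1.3813e-6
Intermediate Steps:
G(c) = 1 (G(c) = (2*c)/((2*c)) = (2*c)*(1/(2*c)) = 1)
N(I) = -4*√(-4 + I) (N(I) = -4*√(I - 4) = -4*√(-4 + I))
1/(723997 + (N(14) + x(9))*G(16)) = 1/(723997 + (-4*√(-4 + 14) + (3 - 1*9))*1) = 1/(723997 + (-4*√10 + (3 - 9))*1) = 1/(723997 + (-4*√10 - 6)*1) = 1/(723997 + (-6 - 4*√10)*1) = 1/(723997 + (-6 - 4*√10)) = 1/(723991 - 4*√10)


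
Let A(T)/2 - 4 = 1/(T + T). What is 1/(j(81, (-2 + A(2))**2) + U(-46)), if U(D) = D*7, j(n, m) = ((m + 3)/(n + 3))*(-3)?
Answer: -112/36245 ≈ -0.0030901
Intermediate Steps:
A(T) = 8 + 1/T (A(T) = 8 + 2/(T + T) = 8 + 2/((2*T)) = 8 + 2*(1/(2*T)) = 8 + 1/T)
j(n, m) = -3*(3 + m)/(3 + n) (j(n, m) = ((3 + m)/(3 + n))*(-3) = -3*(3 + m)/(3 + n))
U(D) = 7*D
1/(j(81, (-2 + A(2))**2) + U(-46)) = 1/(3*(-3 - (-2 + (8 + 1/2))**2)/(3 + 81) + 7*(-46)) = 1/(3*(-3 - (-2 + (8 + 1/2))**2)/84 - 322) = 1/(3*(1/84)*(-3 - (-2 + 17/2)**2) - 322) = 1/(3*(1/84)*(-3 - (13/2)**2) - 322) = 1/(3*(1/84)*(-3 - 1*169/4) - 322) = 1/(3*(1/84)*(-3 - 169/4) - 322) = 1/(3*(1/84)*(-181/4) - 322) = 1/(-181/112 - 322) = 1/(-36245/112) = -112/36245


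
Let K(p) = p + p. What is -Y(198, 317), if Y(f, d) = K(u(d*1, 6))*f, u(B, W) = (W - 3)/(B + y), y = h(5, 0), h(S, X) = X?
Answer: -1188/317 ≈ -3.7476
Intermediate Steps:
y = 0
u(B, W) = (-3 + W)/B (u(B, W) = (W - 3)/(B + 0) = (-3 + W)/B)
K(p) = 2*p
Y(f, d) = 6*f/d (Y(f, d) = (2*((-3 + 6)/((d*1))))*f = (2*(3/d))*f = (6/d)*f = 6*f/d)
-Y(198, 317) = -6*198/317 = -1*1188/317 = -1188/317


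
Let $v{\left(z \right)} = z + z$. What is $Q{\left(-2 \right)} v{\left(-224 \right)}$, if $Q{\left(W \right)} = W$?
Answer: $896$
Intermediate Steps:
$v{\left(z \right)} = 2 z$
$Q{\left(-2 \right)} v{\left(-224 \right)} = - 2 \cdot 2 \left(-224\right) = \left(-2\right) \left(-448\right) = 896$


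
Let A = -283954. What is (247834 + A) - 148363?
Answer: -184483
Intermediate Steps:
(247834 + A) - 148363 = (247834 - 283954) - 148363 = -36120 - 148363 = -184483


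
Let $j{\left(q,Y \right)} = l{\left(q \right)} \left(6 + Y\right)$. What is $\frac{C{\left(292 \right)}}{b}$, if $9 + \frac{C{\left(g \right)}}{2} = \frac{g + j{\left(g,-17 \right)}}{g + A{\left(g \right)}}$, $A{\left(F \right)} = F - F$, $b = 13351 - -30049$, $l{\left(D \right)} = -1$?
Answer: $- \frac{3}{8176} \approx -0.00036693$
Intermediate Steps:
$b = 43400$ ($b = 13351 + 30049 = 43400$)
$A{\left(F \right)} = 0$
$j{\left(q,Y \right)} = -6 - Y$ ($j{\left(q,Y \right)} = - (6 + Y) = -6 - Y$)
$C{\left(g \right)} = -18 + \frac{2 \left(11 + g\right)}{g}$ ($C{\left(g \right)} = -18 + 2 \frac{g - -11}{g + 0} = -18 + 2 \frac{g + \left(-6 + 17\right)}{g} = -18 + 2 \frac{g + 11}{g} = -18 + 2 \frac{11 + g}{g} = -18 + \frac{2 \left(11 + g\right)}{g}$)
$\frac{C{\left(292 \right)}}{b} = \frac{-16 + \frac{22}{292}}{43400} = \left(-16 + 22 \cdot \frac{1}{292}\right) \frac{1}{43400} = \left(-16 + \frac{11}{146}\right) \frac{1}{43400} = \left(- \frac{2325}{146}\right) \frac{1}{43400} = - \frac{3}{8176}$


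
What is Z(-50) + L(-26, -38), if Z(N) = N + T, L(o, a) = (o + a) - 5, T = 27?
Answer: -92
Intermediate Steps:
L(o, a) = -5 + a + o (L(o, a) = (a + o) - 5 = -5 + a + o)
Z(N) = 27 + N (Z(N) = N + 27 = 27 + N)
Z(-50) + L(-26, -38) = (27 - 50) + (-5 - 38 - 26) = -23 - 69 = -92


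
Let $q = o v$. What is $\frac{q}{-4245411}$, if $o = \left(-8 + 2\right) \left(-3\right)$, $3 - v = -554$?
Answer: $- \frac{3342}{1415137} \approx -0.0023616$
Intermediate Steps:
$v = 557$ ($v = 3 - -554 = 3 + 554 = 557$)
$o = 18$ ($o = \left(-6\right) \left(-3\right) = 18$)
$q = 10026$ ($q = 18 \cdot 557 = 10026$)
$\frac{q}{-4245411} = \frac{10026}{-4245411} = 10026 \left(- \frac{1}{4245411}\right) = - \frac{3342}{1415137}$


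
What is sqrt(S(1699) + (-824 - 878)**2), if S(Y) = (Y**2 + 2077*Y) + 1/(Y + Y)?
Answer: 7*sqrt(2194341767990)/3398 ≈ 3051.6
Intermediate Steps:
S(Y) = Y**2 + 1/(2*Y) + 2077*Y (S(Y) = (Y**2 + 2077*Y) + 1/(2*Y) = Y**2 + 1/(2*Y) + 2077*Y)
sqrt(S(1699) + (-824 - 878)**2) = sqrt((1699**2 + (1/2)/1699 + 2077*1699) + (-824 - 878)**2) = sqrt((2886601 + (1/2)*(1/1699) + 3528823) + (-1702)**2) = sqrt((2886601 + 1/3398 + 3528823) + 2896804) = sqrt(21799610753/3398 + 2896804) = sqrt(31642950745/3398) = 7*sqrt(2194341767990)/3398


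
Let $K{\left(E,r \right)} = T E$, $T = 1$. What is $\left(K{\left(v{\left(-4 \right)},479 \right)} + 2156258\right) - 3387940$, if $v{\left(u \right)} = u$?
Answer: $-1231686$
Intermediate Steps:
$K{\left(E,r \right)} = E$ ($K{\left(E,r \right)} = 1 E = E$)
$\left(K{\left(v{\left(-4 \right)},479 \right)} + 2156258\right) - 3387940 = \left(-4 + 2156258\right) - 3387940 = 2156254 - 3387940 = -1231686$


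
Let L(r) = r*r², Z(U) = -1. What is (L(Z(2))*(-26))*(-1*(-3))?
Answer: 78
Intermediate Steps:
L(r) = r³
(L(Z(2))*(-26))*(-1*(-3)) = ((-1)³*(-26))*(-1*(-3)) = -1*(-26)*3 = 26*3 = 78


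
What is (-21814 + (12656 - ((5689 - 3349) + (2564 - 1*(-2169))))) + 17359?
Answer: 1128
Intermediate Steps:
(-21814 + (12656 - ((5689 - 3349) + (2564 - 1*(-2169))))) + 17359 = (-21814 + (12656 - (2340 + (2564 + 2169)))) + 17359 = (-21814 + (12656 - (2340 + 4733))) + 17359 = (-21814 + (12656 - 1*7073)) + 17359 = (-21814 + (12656 - 7073)) + 17359 = (-21814 + 5583) + 17359 = -16231 + 17359 = 1128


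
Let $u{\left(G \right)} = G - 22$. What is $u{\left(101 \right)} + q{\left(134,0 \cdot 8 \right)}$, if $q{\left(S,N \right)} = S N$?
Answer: $79$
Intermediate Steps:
$q{\left(S,N \right)} = N S$
$u{\left(G \right)} = -22 + G$ ($u{\left(G \right)} = G - 22 = -22 + G$)
$u{\left(101 \right)} + q{\left(134,0 \cdot 8 \right)} = \left(-22 + 101\right) + 0 \cdot 8 \cdot 134 = 79 + 0 \cdot 134 = 79 + 0 = 79$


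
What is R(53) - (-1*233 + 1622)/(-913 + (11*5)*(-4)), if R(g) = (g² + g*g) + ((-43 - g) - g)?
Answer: 6197766/1133 ≈ 5470.2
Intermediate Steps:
R(g) = -43 - 2*g + 2*g² (R(g) = (g² + g²) + (-43 - 2*g) = 2*g² + (-43 - 2*g) = -43 - 2*g + 2*g²)
R(53) - (-1*233 + 1622)/(-913 + (11*5)*(-4)) = (-43 - 2*53 + 2*53²) - (-1*233 + 1622)/(-913 + (11*5)*(-4)) = (-43 - 106 + 2*2809) - (-233 + 1622)/(-913 + 55*(-4)) = (-43 - 106 + 5618) - 1389/(-913 - 220) = 5469 - 1389/(-1133) = 5469 - 1389*(-1)/1133 = 5469 - 1*(-1389/1133) = 5469 + 1389/1133 = 6197766/1133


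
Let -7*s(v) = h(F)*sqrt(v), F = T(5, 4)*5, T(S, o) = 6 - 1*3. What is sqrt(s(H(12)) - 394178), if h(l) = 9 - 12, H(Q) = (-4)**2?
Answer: I*sqrt(19314638)/7 ≈ 627.83*I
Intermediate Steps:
T(S, o) = 3 (T(S, o) = 6 - 3 = 3)
H(Q) = 16
F = 15 (F = 3*5 = 15)
h(l) = -3
s(v) = 3*sqrt(v)/7 (s(v) = -(-3)*sqrt(v)/7 = 3*sqrt(v)/7)
sqrt(s(H(12)) - 394178) = sqrt(3*sqrt(16)/7 - 394178) = sqrt((3/7)*4 - 394178) = sqrt(12/7 - 394178) = sqrt(-2759234/7) = I*sqrt(19314638)/7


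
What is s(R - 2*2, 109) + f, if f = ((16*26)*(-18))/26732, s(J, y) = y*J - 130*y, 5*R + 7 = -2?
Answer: -494624873/33415 ≈ -14802.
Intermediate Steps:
R = -9/5 (R = -7/5 + (⅕)*(-2) = -7/5 - ⅖ = -9/5 ≈ -1.8000)
s(J, y) = -130*y + J*y (s(J, y) = J*y - 130*y = -130*y + J*y)
f = -1872/6683 (f = (416*(-18))*(1/26732) = -7488*1/26732 = -1872/6683 ≈ -0.28011)
s(R - 2*2, 109) + f = 109*(-130 + (-9/5 - 2*2)) - 1872/6683 = 109*(-130 + (-9/5 - 4)) - 1872/6683 = 109*(-130 - 29/5) - 1872/6683 = 109*(-679/5) - 1872/6683 = -74011/5 - 1872/6683 = -494624873/33415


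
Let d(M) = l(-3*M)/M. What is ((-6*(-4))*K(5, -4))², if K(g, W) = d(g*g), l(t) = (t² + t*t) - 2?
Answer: 72874082304/625 ≈ 1.1660e+8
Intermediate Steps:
l(t) = -2 + 2*t² (l(t) = (t² + t²) - 2 = 2*t² - 2 = -2 + 2*t²)
d(M) = (-2 + 18*M²)/M (d(M) = (-2 + 2*(-3*M)²)/M = (-2 + 2*(9*M²))/M = (-2 + 18*M²)/M)
K(g, W) = -2/g² + 18*g² (K(g, W) = -2/g² + 18*(g*g) = -2/g² + 18*g²)
((-6*(-4))*K(5, -4))² = ((-6*(-4))*(2*(-1 + 9*5⁴)/5²))² = (24*(2*(1/25)*(-1 + 9*625)))² = (24*(2*(1/25)*(-1 + 5625)))² = (24*(2*(1/25)*5624))² = (24*(11248/25))² = (269952/25)² = 72874082304/625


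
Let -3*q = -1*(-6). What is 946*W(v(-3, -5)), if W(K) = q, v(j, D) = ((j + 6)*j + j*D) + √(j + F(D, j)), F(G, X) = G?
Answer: -1892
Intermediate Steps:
q = -2 (q = -(-1)*(-6)/3 = -⅓*6 = -2)
v(j, D) = √(D + j) + D*j + j*(6 + j) (v(j, D) = ((j + 6)*j + j*D) + √(j + D) = ((6 + j)*j + D*j) + √(D + j) = (j*(6 + j) + D*j) + √(D + j) = (D*j + j*(6 + j)) + √(D + j) = √(D + j) + D*j + j*(6 + j))
W(K) = -2
946*W(v(-3, -5)) = 946*(-2) = -1892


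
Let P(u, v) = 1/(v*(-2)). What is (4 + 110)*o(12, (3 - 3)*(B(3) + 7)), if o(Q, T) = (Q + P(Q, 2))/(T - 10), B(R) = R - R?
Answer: -2679/20 ≈ -133.95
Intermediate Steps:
B(R) = 0
P(u, v) = -1/(2*v) (P(u, v) = 1/(-2*v) = -1/(2*v))
o(Q, T) = (-¼ + Q)/(-10 + T) (o(Q, T) = (Q - ½/2)/(T - 10) = (Q - ½*½)/(-10 + T) = (Q - ¼)/(-10 + T) = (-¼ + Q)/(-10 + T))
(4 + 110)*o(12, (3 - 3)*(B(3) + 7)) = (4 + 110)*((-¼ + 12)/(-10 + (3 - 3)*(0 + 7))) = 114*((47/4)/(-10 + 0*7)) = 114*((47/4)/(-10 + 0)) = 114*((47/4)/(-10)) = 114*(-⅒*47/4) = 114*(-47/40) = -2679/20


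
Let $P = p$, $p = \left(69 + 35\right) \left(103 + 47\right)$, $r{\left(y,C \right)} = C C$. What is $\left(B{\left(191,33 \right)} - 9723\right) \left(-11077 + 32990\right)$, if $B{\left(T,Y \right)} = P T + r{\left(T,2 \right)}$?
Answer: $65079002353$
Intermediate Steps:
$r{\left(y,C \right)} = C^{2}$
$p = 15600$ ($p = 104 \cdot 150 = 15600$)
$P = 15600$
$B{\left(T,Y \right)} = 4 + 15600 T$ ($B{\left(T,Y \right)} = 15600 T + 2^{2} = 15600 T + 4 = 4 + 15600 T$)
$\left(B{\left(191,33 \right)} - 9723\right) \left(-11077 + 32990\right) = \left(\left(4 + 15600 \cdot 191\right) - 9723\right) \left(-11077 + 32990\right) = \left(\left(4 + 2979600\right) - 9723\right) 21913 = \left(2979604 - 9723\right) 21913 = 2969881 \cdot 21913 = 65079002353$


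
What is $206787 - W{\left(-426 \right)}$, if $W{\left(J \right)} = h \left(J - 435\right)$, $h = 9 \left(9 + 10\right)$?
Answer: $354018$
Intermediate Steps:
$h = 171$ ($h = 9 \cdot 19 = 171$)
$W{\left(J \right)} = -74385 + 171 J$ ($W{\left(J \right)} = 171 \left(J - 435\right) = 171 \left(-435 + J\right) = -74385 + 171 J$)
$206787 - W{\left(-426 \right)} = 206787 - \left(-74385 + 171 \left(-426\right)\right) = 206787 - \left(-74385 - 72846\right) = 206787 - -147231 = 206787 + 147231 = 354018$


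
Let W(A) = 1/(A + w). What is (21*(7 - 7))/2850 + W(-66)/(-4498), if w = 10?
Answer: 1/251888 ≈ 3.9700e-6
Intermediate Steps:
W(A) = 1/(10 + A) (W(A) = 1/(A + 10) = 1/(10 + A))
(21*(7 - 7))/2850 + W(-66)/(-4498) = (21*(7 - 7))/2850 + 1/((10 - 66)*(-4498)) = (21*0)*(1/2850) - 1/4498/(-56) = 0*(1/2850) - 1/56*(-1/4498) = 0 + 1/251888 = 1/251888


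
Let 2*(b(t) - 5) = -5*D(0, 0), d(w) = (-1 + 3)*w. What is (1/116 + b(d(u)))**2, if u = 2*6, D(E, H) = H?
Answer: 337561/13456 ≈ 25.086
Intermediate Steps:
u = 12
d(w) = 2*w
b(t) = 5 (b(t) = 5 + (-5*0)/2 = 5 + (1/2)*0 = 5 + 0 = 5)
(1/116 + b(d(u)))**2 = (1/116 + 5)**2 = (581/116)**2 = 337561/13456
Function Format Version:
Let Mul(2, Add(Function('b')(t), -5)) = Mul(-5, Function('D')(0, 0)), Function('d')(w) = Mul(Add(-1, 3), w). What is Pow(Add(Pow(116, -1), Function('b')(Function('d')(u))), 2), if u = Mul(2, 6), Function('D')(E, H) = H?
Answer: Rational(337561, 13456) ≈ 25.086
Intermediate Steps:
u = 12
Function('d')(w) = Mul(2, w)
Function('b')(t) = 5 (Function('b')(t) = Add(5, Mul(Rational(1, 2), Mul(-5, 0))) = Add(5, Mul(Rational(1, 2), 0)) = Add(5, 0) = 5)
Pow(Add(Pow(116, -1), Function('b')(Function('d')(u))), 2) = Pow(Add(Pow(116, -1), 5), 2) = Pow(Add(Rational(1, 116), 5), 2) = Pow(Rational(581, 116), 2) = Rational(337561, 13456)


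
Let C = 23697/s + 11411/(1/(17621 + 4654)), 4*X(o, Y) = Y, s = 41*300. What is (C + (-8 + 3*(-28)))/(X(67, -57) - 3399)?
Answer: -1042137733199/13994325 ≈ -74469.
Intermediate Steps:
s = 12300
X(o, Y) = Y/4
C = 1042138110399/4100 (C = 23697/12300 + 11411/(1/(17621 + 4654)) = 23697*(1/12300) + 11411/(1/22275) = 7899/4100 + 11411/(1/22275) = 7899/4100 + 11411*22275 = 7899/4100 + 254180025 = 1042138110399/4100 ≈ 2.5418e+8)
(C + (-8 + 3*(-28)))/(X(67, -57) - 3399) = (1042138110399/4100 + (-8 + 3*(-28)))/((¼)*(-57) - 3399) = (1042138110399/4100 + (-8 - 84))/(-57/4 - 3399) = (1042138110399/4100 - 92)/(-13653/4) = (1042137733199/4100)*(-4/13653) = -1042137733199/13994325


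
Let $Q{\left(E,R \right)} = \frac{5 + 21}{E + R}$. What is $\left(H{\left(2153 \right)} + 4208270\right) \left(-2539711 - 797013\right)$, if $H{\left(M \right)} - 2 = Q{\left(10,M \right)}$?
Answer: $- \frac{30372504724102088}{2163} \approx -1.4042 \cdot 10^{13}$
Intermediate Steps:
$Q{\left(E,R \right)} = \frac{26}{E + R}$
$H{\left(M \right)} = 2 + \frac{26}{10 + M}$
$\left(H{\left(2153 \right)} + 4208270\right) \left(-2539711 - 797013\right) = \left(\frac{2 \left(23 + 2153\right)}{10 + 2153} + 4208270\right) \left(-2539711 - 797013\right) = \left(2 \cdot \frac{1}{2163} \cdot 2176 + 4208270\right) \left(-3336724\right) = \left(\frac{4352}{2163} + 4208270\right) \left(-3336724\right) = \frac{9102492362}{2163} \left(-3336724\right) = - \frac{30372504724102088}{2163}$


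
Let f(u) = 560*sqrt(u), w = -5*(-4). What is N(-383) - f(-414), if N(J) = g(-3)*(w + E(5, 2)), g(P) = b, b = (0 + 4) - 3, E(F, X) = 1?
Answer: 21 - 1680*I*sqrt(46) ≈ 21.0 - 11394.0*I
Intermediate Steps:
w = 20
b = 1 (b = 4 - 3 = 1)
g(P) = 1
N(J) = 21 (N(J) = 1*(20 + 1) = 1*21 = 21)
N(-383) - f(-414) = 21 - 560*sqrt(-414) = 21 - 560*3*I*sqrt(46) = 21 - 1680*I*sqrt(46)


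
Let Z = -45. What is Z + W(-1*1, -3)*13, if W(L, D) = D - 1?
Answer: -97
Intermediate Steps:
W(L, D) = -1 + D
Z + W(-1*1, -3)*13 = -45 + (-1 - 3)*13 = -45 - 4*13 = -45 - 52 = -97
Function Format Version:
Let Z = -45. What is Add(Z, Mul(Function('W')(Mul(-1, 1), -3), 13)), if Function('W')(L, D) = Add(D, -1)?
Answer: -97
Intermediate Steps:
Function('W')(L, D) = Add(-1, D)
Add(Z, Mul(Function('W')(Mul(-1, 1), -3), 13)) = Add(-45, Mul(Add(-1, -3), 13)) = Add(-45, Mul(-4, 13)) = Add(-45, -52) = -97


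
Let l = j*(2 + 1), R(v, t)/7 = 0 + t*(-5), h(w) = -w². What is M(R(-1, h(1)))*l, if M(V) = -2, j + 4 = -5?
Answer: 54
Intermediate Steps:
j = -9 (j = -4 - 5 = -9)
R(v, t) = -35*t (R(v, t) = 7*(0 + t*(-5)) = 7*(0 - 5*t) = 7*(-5*t) = -35*t)
l = -27 (l = -9*(2 + 1) = -9*3 = -27)
M(R(-1, h(1)))*l = -2*(-27) = 54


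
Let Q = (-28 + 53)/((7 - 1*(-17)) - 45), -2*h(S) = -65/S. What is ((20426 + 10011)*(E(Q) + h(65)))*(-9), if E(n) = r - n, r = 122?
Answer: -474360645/14 ≈ -3.3883e+7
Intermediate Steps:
h(S) = 65/(2*S) (h(S) = -(-65)/(2*S) = 65/(2*S))
Q = -25/21 (Q = 25/((7 + 17) - 45) = 25/(24 - 45) = 25/(-21) = 25*(-1/21) = -25/21 ≈ -1.1905)
E(n) = 122 - n
((20426 + 10011)*(E(Q) + h(65)))*(-9) = ((20426 + 10011)*((122 - 1*(-25/21)) + (65/2)/65))*(-9) = (30437*((122 + 25/21) + (65/2)*(1/65)))*(-9) = (30437*(2587/21 + 1/2))*(-9) = (30437*(5195/42))*(-9) = (158120215/42)*(-9) = -474360645/14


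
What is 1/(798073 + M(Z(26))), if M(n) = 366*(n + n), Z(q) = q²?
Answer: 1/1292905 ≈ 7.7345e-7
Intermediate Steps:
M(n) = 732*n (M(n) = 366*(2*n) = 732*n)
1/(798073 + M(Z(26))) = 1/(798073 + 732*26²) = 1/(798073 + 732*676) = 1/(798073 + 494832) = 1/1292905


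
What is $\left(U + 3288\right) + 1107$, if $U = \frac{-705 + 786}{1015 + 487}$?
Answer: $\frac{6601371}{1502} \approx 4395.1$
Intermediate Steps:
$U = \frac{81}{1502} \approx 0.053928$
$\left(U + 3288\right) + 1107 = \left(\frac{81}{1502} + 3288\right) + 1107 = \frac{4938657}{1502} + 1107 = \frac{6601371}{1502}$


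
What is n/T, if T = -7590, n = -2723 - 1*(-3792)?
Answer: -1069/7590 ≈ -0.14084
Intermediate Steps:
n = 1069 (n = -2723 + 3792 = 1069)
n/T = 1069/(-7590) = 1069*(-1/7590) = -1069/7590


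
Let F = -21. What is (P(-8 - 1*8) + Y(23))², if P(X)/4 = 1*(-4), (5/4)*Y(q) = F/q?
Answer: 3701776/13225 ≈ 279.91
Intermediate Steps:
Y(q) = -84/(5*q) (Y(q) = 4*(-21/q)/5 = -84/(5*q))
P(X) = -16 (P(X) = 4*(1*(-4)) = 4*(-4) = -16)
(P(-8 - 1*8) + Y(23))² = (-16 - 84/5/23)² = (-16 - 84/5*1/23)² = (-16 - 84/115)² = (-1924/115)² = 3701776/13225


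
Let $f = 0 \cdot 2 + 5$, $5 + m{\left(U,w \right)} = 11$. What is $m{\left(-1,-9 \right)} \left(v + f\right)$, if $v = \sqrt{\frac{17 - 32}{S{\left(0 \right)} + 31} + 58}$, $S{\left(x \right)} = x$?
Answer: $30 + \frac{6 \sqrt{55273}}{31} \approx 75.504$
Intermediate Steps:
$m{\left(U,w \right)} = 6$ ($m{\left(U,w \right)} = -5 + 11 = 6$)
$f = 5$ ($f = 0 + 5 = 5$)
$v = \frac{\sqrt{55273}}{31}$ ($v = \sqrt{\frac{17 - 32}{0 + 31} + 58} = \sqrt{- \frac{15}{31} + 58} = \sqrt{\frac{1783}{31}} = \frac{\sqrt{55273}}{31} \approx 7.5839$)
$m{\left(-1,-9 \right)} \left(v + f\right) = 6 \left(\frac{\sqrt{55273}}{31} + 5\right) = 6 \left(5 + \frac{\sqrt{55273}}{31}\right) = 30 + \frac{6 \sqrt{55273}}{31}$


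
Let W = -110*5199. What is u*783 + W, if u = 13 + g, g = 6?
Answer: -557013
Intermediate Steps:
W = -571890
u = 19 (u = 13 + 6 = 19)
u*783 + W = 19*783 - 571890 = 14877 - 571890 = -557013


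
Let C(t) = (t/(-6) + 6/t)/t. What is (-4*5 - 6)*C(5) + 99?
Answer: 7282/75 ≈ 97.093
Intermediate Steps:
C(t) = (6/t - t/6)/t (C(t) = (t*(-⅙) + 6/t)/t = (-t/6 + 6/t)/t = (6/t - t/6)/t)
(-4*5 - 6)*C(5) + 99 = (-4*5 - 6)*(-⅙ + 6/5²) + 99 = (-20 - 6)*(-⅙ + 6*(1/25)) + 99 = -26*(-⅙ + 6/25) + 99 = -26*11/150 + 99 = -143/75 + 99 = 7282/75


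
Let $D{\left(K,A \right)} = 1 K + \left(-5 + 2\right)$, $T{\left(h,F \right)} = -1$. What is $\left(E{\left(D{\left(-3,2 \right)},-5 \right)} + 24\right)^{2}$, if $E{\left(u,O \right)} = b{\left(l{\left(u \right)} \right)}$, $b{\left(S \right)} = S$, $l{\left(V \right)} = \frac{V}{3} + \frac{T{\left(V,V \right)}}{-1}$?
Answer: $529$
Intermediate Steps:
$D{\left(K,A \right)} = -3 + K$ ($D{\left(K,A \right)} = K - 3 = -3 + K$)
$l{\left(V \right)} = 1 + \frac{V}{3}$ ($l{\left(V \right)} = \frac{V}{3} - \frac{1}{-1} = V \frac{1}{3} - -1 = \frac{V}{3} + 1 = 1 + \frac{V}{3}$)
$E{\left(u,O \right)} = 1 + \frac{u}{3}$
$\left(E{\left(D{\left(-3,2 \right)},-5 \right)} + 24\right)^{2} = \left(\left(1 + \frac{-3 - 3}{3}\right) + 24\right)^{2} = \left(\left(1 + \frac{1}{3} \left(-6\right)\right) + 24\right)^{2} = \left(\left(1 - 2\right) + 24\right)^{2} = \left(-1 + 24\right)^{2} = 23^{2} = 529$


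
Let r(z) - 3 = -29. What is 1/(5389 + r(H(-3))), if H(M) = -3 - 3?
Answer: 1/5363 ≈ 0.00018646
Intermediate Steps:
H(M) = -6
r(z) = -26 (r(z) = 3 - 29 = -26)
1/(5389 + r(H(-3))) = 1/(5389 - 26) = 1/5363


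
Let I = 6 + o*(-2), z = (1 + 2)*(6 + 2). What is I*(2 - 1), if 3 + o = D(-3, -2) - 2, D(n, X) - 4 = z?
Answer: -40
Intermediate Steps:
z = 24 (z = 3*8 = 24)
D(n, X) = 28 (D(n, X) = 4 + 24 = 28)
o = 23 (o = -3 + (28 - 2) = -3 + 26 = 23)
I = -40 (I = 6 + 23*(-2) = 6 - 46 = -40)
I*(2 - 1) = -40*(2 - 1) = -40*1 = -40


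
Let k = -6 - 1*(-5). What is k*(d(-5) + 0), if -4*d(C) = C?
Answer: -5/4 ≈ -1.2500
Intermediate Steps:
k = -1 (k = -6 + 5 = -1)
d(C) = -C/4
k*(d(-5) + 0) = -(-¼*(-5) + 0) = -(5/4 + 0) = -1*5/4 = -5/4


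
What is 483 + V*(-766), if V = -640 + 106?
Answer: 409527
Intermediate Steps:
V = -534
483 + V*(-766) = 483 - 534*(-766) = 483 + 409044 = 409527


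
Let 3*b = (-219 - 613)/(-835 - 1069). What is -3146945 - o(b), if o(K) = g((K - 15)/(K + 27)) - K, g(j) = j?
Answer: -10887442309112/3459687 ≈ -3.1469e+6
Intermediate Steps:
b = 52/357 (b = ((-219 - 613)/(-835 - 1069))/3 = (-832/(-1904))/3 = (-832*(-1/1904))/3 = (1/3)*(52/119) = 52/357 ≈ 0.14566)
o(K) = -K + (-15 + K)/(27 + K) (o(K) = (K - 15)/(K + 27) - K = (-15 + K)/(27 + K) - K = -K + (-15 + K)/(27 + K))
-3146945 - o(b) = -3146945 - (-15 + 52/357 - 1*52/357*(27 + 52/357))/(27 + 52/357) = -3146945 - (-15 + 52/357 - 1*52/357*9691/357)/9691/357 = -3146945 - 357*(-15 + 52/357 - 503932/127449)/9691 = -3146945 - 357*(-2397103)/(9691*127449) = -3146945 - 1*(-2397103/3459687) = -3146945 + 2397103/3459687 = -10887442309112/3459687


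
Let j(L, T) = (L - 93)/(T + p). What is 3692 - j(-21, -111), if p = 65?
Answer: 84859/23 ≈ 3689.5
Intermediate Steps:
j(L, T) = (-93 + L)/(65 + T) (j(L, T) = (L - 93)/(T + 65) = (-93 + L)/(65 + T))
3692 - j(-21, -111) = 3692 - (-93 - 21)/(65 - 111) = 3692 - (-114)/(-46) = 3692 - (-1)*(-114)/46 = 3692 - 1*57/23 = 3692 - 57/23 = 84859/23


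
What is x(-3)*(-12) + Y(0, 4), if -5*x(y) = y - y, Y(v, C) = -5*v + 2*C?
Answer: 8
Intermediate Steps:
x(y) = 0 (x(y) = -(y - y)/5 = -1/5*0 = 0)
x(-3)*(-12) + Y(0, 4) = 0*(-12) + (-5*0 + 2*4) = 0 + (0 + 8) = 0 + 8 = 8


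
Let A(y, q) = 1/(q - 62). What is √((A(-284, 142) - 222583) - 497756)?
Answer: I*√288135595/20 ≈ 848.73*I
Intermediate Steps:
A(y, q) = 1/(-62 + q)
√((A(-284, 142) - 222583) - 497756) = √((1/(-62 + 142) - 222583) - 497756) = √((1/80 - 222583) - 497756) = √(-17806639/80 - 497756) = √(-57627119/80) = I*√288135595/20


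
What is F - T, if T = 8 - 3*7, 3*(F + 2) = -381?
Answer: -116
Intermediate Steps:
F = -129 (F = -2 + (1/3)*(-381) = -2 - 127 = -129)
T = -13 (T = 8 - 21 = -13)
F - T = -129 - 1*(-13) = -129 + 13 = -116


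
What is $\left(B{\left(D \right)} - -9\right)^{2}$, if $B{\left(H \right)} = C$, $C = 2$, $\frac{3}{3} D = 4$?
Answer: $121$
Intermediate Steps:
$D = 4$
$B{\left(H \right)} = 2$
$\left(B{\left(D \right)} - -9\right)^{2} = \left(2 - -9\right)^{2} = \left(2 + 9\right)^{2} = 11^{2} = 121$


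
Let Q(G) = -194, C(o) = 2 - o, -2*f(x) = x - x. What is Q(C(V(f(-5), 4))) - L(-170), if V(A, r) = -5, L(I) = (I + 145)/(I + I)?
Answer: -13197/68 ≈ -194.07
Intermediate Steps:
f(x) = 0 (f(x) = -(x - x)/2 = -½*0 = 0)
L(I) = (145 + I)/(2*I) (L(I) = (145 + I)/((2*I)) = (145 + I)*(1/(2*I)) = (145 + I)/(2*I))
Q(C(V(f(-5), 4))) - L(-170) = -194 - (145 - 170)/(2*(-170)) = -194 - (-1)*(-25)/(2*170) = -194 - 1*5/68 = -194 - 5/68 = -13197/68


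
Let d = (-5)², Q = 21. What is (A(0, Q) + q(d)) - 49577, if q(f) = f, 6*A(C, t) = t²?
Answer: -98957/2 ≈ -49479.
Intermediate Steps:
A(C, t) = t²/6
d = 25
(A(0, Q) + q(d)) - 49577 = ((⅙)*21² + 25) - 49577 = ((⅙)*441 + 25) - 49577 = (147/2 + 25) - 49577 = 197/2 - 49577 = -98957/2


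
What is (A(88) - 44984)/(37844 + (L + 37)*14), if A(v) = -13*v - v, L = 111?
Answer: -11554/9979 ≈ -1.1578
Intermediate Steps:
A(v) = -14*v
(A(88) - 44984)/(37844 + (L + 37)*14) = (-14*88 - 44984)/(37844 + (111 + 37)*14) = (-1232 - 44984)/(37844 + 148*14) = -46216/(37844 + 2072) = -46216/39916 = -46216*1/39916 = -11554/9979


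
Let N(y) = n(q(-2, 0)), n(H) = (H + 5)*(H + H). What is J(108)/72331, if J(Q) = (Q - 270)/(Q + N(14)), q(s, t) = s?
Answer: -27/1157296 ≈ -2.3330e-5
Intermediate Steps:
n(H) = 2*H*(5 + H) (n(H) = (5 + H)*(2*H) = 2*H*(5 + H))
N(y) = -12 (N(y) = 2*(-2)*(5 - 2) = 2*(-2)*3 = -12)
J(Q) = (-270 + Q)/(-12 + Q) (J(Q) = (Q - 270)/(Q - 12) = (-270 + Q)/(-12 + Q))
J(108)/72331 = ((-270 + 108)/(-12 + 108))/72331 = (-162/96)*(1/72331) = ((1/96)*(-162))*(1/72331) = -27/16*1/72331 = -27/1157296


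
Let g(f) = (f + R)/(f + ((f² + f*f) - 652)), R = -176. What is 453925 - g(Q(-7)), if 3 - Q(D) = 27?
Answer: 54017125/119 ≈ 4.5393e+5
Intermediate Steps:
Q(D) = -24 (Q(D) = 3 - 1*27 = 3 - 27 = -24)
g(f) = (-176 + f)/(-652 + f + 2*f²) (g(f) = (f - 176)/(f + ((f² + f*f) - 652)) = (-176 + f)/(f + ((f² + f²) - 652)) = (-176 + f)/(f + (2*f² - 652)) = (-176 + f)/(f + (-652 + 2*f²)) = (-176 + f)/(-652 + f + 2*f²))
453925 - g(Q(-7)) = 453925 - (-176 - 24)/(-652 - 24 + 2*(-24)²) = 453925 - (-200)/(-652 - 24 + 2*576) = 453925 - (-200)/(-652 - 24 + 1152) = 453925 - (-200)/476 = 453925 - 1*(-50/119) = 453925 + 50/119 = 54017125/119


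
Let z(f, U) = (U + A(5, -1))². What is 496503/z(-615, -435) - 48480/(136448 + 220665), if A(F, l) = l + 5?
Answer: 168301982559/66337667993 ≈ 2.5370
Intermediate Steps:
A(F, l) = 5 + l
z(f, U) = (4 + U)² (z(f, U) = (U + (5 - 1))² = (U + 4)² = (4 + U)²)
496503/z(-615, -435) - 48480/(136448 + 220665) = 496503/((4 - 435)²) - 48480/(136448 + 220665) = 496503/((-431)²) - 48480/357113 = 496503/185761 - 48480*1/357113 = 496503*(1/185761) - 48480/357113 = 496503/185761 - 48480/357113 = 168301982559/66337667993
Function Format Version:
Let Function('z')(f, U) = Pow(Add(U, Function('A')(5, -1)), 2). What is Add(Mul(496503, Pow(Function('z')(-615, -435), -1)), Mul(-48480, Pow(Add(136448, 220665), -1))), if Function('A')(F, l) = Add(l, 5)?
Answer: Rational(168301982559, 66337667993) ≈ 2.5370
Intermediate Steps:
Function('A')(F, l) = Add(5, l)
Function('z')(f, U) = Pow(Add(4, U), 2) (Function('z')(f, U) = Pow(Add(U, Add(5, -1)), 2) = Pow(Add(U, 4), 2) = Pow(Add(4, U), 2))
Add(Mul(496503, Pow(Function('z')(-615, -435), -1)), Mul(-48480, Pow(Add(136448, 220665), -1))) = Add(Mul(496503, Pow(Pow(Add(4, -435), 2), -1)), Mul(-48480, Pow(Add(136448, 220665), -1))) = Add(Mul(496503, Pow(Pow(-431, 2), -1)), Mul(-48480, Pow(357113, -1))) = Add(Mul(496503, Pow(185761, -1)), Mul(-48480, Rational(1, 357113))) = Add(Mul(496503, Rational(1, 185761)), Rational(-48480, 357113)) = Add(Rational(496503, 185761), Rational(-48480, 357113)) = Rational(168301982559, 66337667993)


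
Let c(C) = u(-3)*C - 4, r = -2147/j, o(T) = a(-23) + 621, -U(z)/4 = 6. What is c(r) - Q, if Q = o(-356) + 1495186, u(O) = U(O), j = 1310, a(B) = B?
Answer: -979715376/655 ≈ -1.4957e+6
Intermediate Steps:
U(z) = -24 (U(z) = -4*6 = -24)
u(O) = -24
o(T) = 598 (o(T) = -23 + 621 = 598)
Q = 1495784 (Q = 598 + 1495186 = 1495784)
r = -2147/1310 ≈ -1.6389
c(C) = -4 - 24*C (c(C) = -24*C - 4 = -4 - 24*C)
c(r) - Q = (-4 - 24*(-2147/1310)) - 1*1495784 = (-4 + 25764/655) - 1495784 = 23144/655 - 1495784 = -979715376/655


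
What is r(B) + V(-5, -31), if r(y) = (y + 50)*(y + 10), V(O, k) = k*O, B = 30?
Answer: 3355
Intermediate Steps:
V(O, k) = O*k
r(y) = (10 + y)*(50 + y) (r(y) = (50 + y)*(10 + y) = (10 + y)*(50 + y))
r(B) + V(-5, -31) = (500 + 30² + 60*30) - 5*(-31) = (500 + 900 + 1800) + 155 = 3200 + 155 = 3355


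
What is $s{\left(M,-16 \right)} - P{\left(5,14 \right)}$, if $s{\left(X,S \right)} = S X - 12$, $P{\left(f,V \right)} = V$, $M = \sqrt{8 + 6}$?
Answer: $-26 - 16 \sqrt{14} \approx -85.866$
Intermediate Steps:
$M = \sqrt{14} \approx 3.7417$
$s{\left(X,S \right)} = -12 + S X$
$s{\left(M,-16 \right)} - P{\left(5,14 \right)} = \left(-12 - 16 \sqrt{14}\right) - 14 = -26 - 16 \sqrt{14}$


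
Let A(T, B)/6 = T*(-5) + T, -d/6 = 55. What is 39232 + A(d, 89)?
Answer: 47152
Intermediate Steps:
d = -330 (d = -6*55 = -330)
A(T, B) = -24*T (A(T, B) = 6*(T*(-5) + T) = 6*(-5*T + T) = 6*(-4*T) = -24*T)
39232 + A(d, 89) = 39232 - 24*(-330) = 39232 + 7920 = 47152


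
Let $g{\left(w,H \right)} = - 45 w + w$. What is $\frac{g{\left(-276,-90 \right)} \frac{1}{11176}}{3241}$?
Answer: $\frac{138}{411607} \approx 0.00033527$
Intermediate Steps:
$g{\left(w,H \right)} = - 44 w$
$\frac{g{\left(-276,-90 \right)} \frac{1}{11176}}{3241} = \frac{\left(-44\right) \left(-276\right) \frac{1}{11176}}{3241} = 12144 \cdot \frac{1}{11176} \cdot \frac{1}{3241} = \frac{138}{127} \cdot \frac{1}{3241} = \frac{138}{411607}$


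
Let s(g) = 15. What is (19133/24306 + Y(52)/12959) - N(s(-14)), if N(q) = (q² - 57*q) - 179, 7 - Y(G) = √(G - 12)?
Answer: 255068110975/314981454 - 2*√10/12959 ≈ 809.79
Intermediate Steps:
Y(G) = 7 - √(-12 + G) (Y(G) = 7 - √(G - 12) = 7 - √(-12 + G))
N(q) = -179 + q² - 57*q
(19133/24306 + Y(52)/12959) - N(s(-14)) = (19133/24306 + (7 - √(-12 + 52))/12959) - (-179 + 15² - 57*15) = (19133*(1/24306) + (7 - √40)*(1/12959)) - (-179 + 225 - 855) = (19133/24306 + (7 - 2*√10)*(1/12959)) - 1*(-809) = (19133/24306 + (7 - 2*√10)*(1/12959)) + 809 = (19133/24306 + (7/12959 - 2*√10/12959)) + 809 = (248114689/314981454 - 2*√10/12959) + 809 = 255068110975/314981454 - 2*√10/12959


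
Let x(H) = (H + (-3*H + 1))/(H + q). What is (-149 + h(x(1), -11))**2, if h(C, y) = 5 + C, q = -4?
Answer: 185761/9 ≈ 20640.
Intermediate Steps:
x(H) = (1 - 2*H)/(-4 + H) (x(H) = (H + (-3*H + 1))/(H - 4) = (H + (1 - 3*H))/(-4 + H) = (1 - 2*H)/(-4 + H))
(-149 + h(x(1), -11))**2 = (-149 + (5 + (1 - 2*1)/(-4 + 1)))**2 = (-149 + (5 + (1 - 2)/(-3)))**2 = (-149 + (5 - 1/3*(-1)))**2 = (-149 + (5 + 1/3))**2 = (-149 + 16/3)**2 = (-431/3)**2 = 185761/9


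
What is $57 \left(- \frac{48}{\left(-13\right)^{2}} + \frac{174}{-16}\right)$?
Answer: $- \frac{859959}{1352} \approx -636.06$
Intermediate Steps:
$57 \left(- \frac{48}{\left(-13\right)^{2}} + \frac{174}{-16}\right) = 57 \left(- \frac{48}{169} + 174 \left(- \frac{1}{16}\right)\right) = 57 \left(\left(-48\right) \frac{1}{169} - \frac{87}{8}\right) = 57 \left(- \frac{48}{169} - \frac{87}{8}\right) = 57 \left(- \frac{15087}{1352}\right) = - \frac{859959}{1352}$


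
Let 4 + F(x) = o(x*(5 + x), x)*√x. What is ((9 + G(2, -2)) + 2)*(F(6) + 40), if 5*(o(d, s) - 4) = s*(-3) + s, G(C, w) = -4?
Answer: 252 + 56*√6/5 ≈ 279.43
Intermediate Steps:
o(d, s) = 4 - 2*s/5 (o(d, s) = 4 + (s*(-3) + s)/5 = 4 + (-3*s + s)/5 = 4 + (-2*s)/5 = 4 - 2*s/5)
F(x) = -4 + √x*(4 - 2*x/5) (F(x) = -4 + (4 - 2*x/5)*√x = -4 + √x*(4 - 2*x/5))
((9 + G(2, -2)) + 2)*(F(6) + 40) = ((9 - 4) + 2)*((-4 + 2*√6*(10 - 1*6)/5) + 40) = (5 + 2)*((-4 + 2*√6*(10 - 6)/5) + 40) = 7*((-4 + (⅖)*√6*4) + 40) = 7*((-4 + 8*√6/5) + 40) = 7*(36 + 8*√6/5) = 252 + 56*√6/5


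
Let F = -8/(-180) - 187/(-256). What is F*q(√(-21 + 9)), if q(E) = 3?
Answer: 8927/3840 ≈ 2.3247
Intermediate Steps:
F = 8927/11520 (F = -8*(-1/180) - 187*(-1/256) = 2/45 + 187/256 = 8927/11520 ≈ 0.77491)
F*q(√(-21 + 9)) = (8927/11520)*3 = 8927/3840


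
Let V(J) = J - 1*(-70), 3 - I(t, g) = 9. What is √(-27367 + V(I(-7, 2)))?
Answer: I*√27303 ≈ 165.24*I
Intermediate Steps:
I(t, g) = -6 (I(t, g) = 3 - 1*9 = 3 - 9 = -6)
V(J) = 70 + J (V(J) = J + 70 = 70 + J)
√(-27367 + V(I(-7, 2))) = √(-27367 + (70 - 6)) = √(-27367 + 64) = √(-27303) = I*√27303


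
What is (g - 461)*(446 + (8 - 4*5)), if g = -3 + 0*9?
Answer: -201376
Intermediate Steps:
g = -3 (g = -3 + 0 = -3)
(g - 461)*(446 + (8 - 4*5)) = (-3 - 461)*(446 + (8 - 4*5)) = -464*(446 + (8 - 20)) = -464*(446 - 12) = -464*434 = -201376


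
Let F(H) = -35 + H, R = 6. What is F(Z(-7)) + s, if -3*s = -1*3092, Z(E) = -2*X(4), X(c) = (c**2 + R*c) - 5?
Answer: 2777/3 ≈ 925.67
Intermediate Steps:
X(c) = -5 + c**2 + 6*c (X(c) = (c**2 + 6*c) - 5 = -5 + c**2 + 6*c)
Z(E) = -70 (Z(E) = -2*(-5 + 4**2 + 6*4) = -2*(-5 + 16 + 24) = -2*35 = -70)
s = 3092/3 (s = -(-1)*3092/3 = -1/3*(-3092) = 3092/3 ≈ 1030.7)
F(Z(-7)) + s = (-35 - 70) + 3092/3 = -105 + 3092/3 = 2777/3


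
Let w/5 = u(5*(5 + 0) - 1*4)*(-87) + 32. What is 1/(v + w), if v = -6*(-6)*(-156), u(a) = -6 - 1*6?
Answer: -1/236 ≈ -0.0042373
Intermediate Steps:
u(a) = -12 (u(a) = -6 - 6 = -12)
v = -5616 (v = -(-36)*(-156) = -1*5616 = -5616)
w = 5380 (w = 5*(-12*(-87) + 32) = 5*(1044 + 32) = 5*1076 = 5380)
1/(v + w) = 1/(-5616 + 5380) = 1/(-236) = -1/236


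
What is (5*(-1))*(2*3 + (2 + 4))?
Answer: -60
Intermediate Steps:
(5*(-1))*(2*3 + (2 + 4)) = -5*(6 + 6) = -5*12 = -60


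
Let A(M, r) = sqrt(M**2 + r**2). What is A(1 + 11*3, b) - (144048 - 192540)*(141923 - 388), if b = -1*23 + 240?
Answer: 6863315220 + sqrt(48245) ≈ 6.8633e+9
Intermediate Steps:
b = 217 (b = -23 + 240 = 217)
A(1 + 11*3, b) - (144048 - 192540)*(141923 - 388) = sqrt((1 + 11*3)**2 + 217**2) - (144048 - 192540)*(141923 - 388) = sqrt((1 + 33)**2 + 47089) - (-48492)*141535 = sqrt(34**2 + 47089) - 1*(-6863315220) = sqrt(1156 + 47089) + 6863315220 = sqrt(48245) + 6863315220 = 6863315220 + sqrt(48245)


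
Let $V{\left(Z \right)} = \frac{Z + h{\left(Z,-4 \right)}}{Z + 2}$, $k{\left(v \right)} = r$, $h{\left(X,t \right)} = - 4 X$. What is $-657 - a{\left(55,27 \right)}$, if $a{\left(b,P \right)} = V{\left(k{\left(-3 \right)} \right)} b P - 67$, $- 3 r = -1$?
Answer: $\frac{325}{7} \approx 46.429$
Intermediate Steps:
$r = \frac{1}{3}$ ($r = \left(- \frac{1}{3}\right) \left(-1\right) = \frac{1}{3} \approx 0.33333$)
$k{\left(v \right)} = \frac{1}{3}$
$V{\left(Z \right)} = - \frac{3 Z}{2 + Z}$ ($V{\left(Z \right)} = \frac{Z - 4 Z}{Z + 2} = \frac{\left(-3\right) Z}{2 + Z} = - \frac{3 Z}{2 + Z}$)
$a{\left(b,P \right)} = -67 - \frac{3 P b}{7}$ ($a{\left(b,P \right)} = \left(-3\right) \frac{1}{3} \frac{1}{2 + \frac{1}{3}} b P - 67 = \left(-3\right) \frac{1}{3} \frac{1}{\frac{7}{3}} b P - 67 = \left(-3\right) \frac{1}{3} \cdot \frac{3}{7} b P - 67 = - \frac{3 b}{7} P - 67 = - \frac{3 P b}{7} - 67 = -67 - \frac{3 P b}{7}$)
$-657 - a{\left(55,27 \right)} = -657 - \left(-67 - \frac{81}{7} \cdot 55\right) = -657 - \left(-67 - \frac{4455}{7}\right) = -657 - - \frac{4924}{7} = -657 + \frac{4924}{7} = \frac{325}{7}$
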